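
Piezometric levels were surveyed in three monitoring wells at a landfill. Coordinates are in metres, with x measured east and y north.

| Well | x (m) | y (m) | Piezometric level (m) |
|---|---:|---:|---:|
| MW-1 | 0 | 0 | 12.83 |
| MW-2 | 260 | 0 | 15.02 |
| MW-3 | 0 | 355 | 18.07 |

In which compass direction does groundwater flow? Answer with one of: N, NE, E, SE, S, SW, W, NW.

∂h/∂x = (15.02 − 12.83) / (260 − 0) = +0.008423
∂h/∂y = (18.07 − 12.83) / (355 − 0) = +0.01476
Flow = −∇h = (-0.008423 east, -0.01476 north), which points southwest.

SW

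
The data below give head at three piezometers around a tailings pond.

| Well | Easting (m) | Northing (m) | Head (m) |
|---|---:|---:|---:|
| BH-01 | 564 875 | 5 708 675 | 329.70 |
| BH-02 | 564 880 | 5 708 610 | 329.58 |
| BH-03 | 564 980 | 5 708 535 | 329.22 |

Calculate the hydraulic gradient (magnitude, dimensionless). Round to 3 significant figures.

Differences from BH-01: to BH-02 (Δx, Δy, Δh) = (5, -65, -0.12); to BH-03 = (105, -140, -0.48).
Determinant of the coordinate differences = 5·(-140) − 105·(-65) = 6125.
∂h/∂x = [(-0.12)·(-140) − (-0.48)·(-65)] / 6125 = -0.002351
∂h/∂y = [5·(-0.48) − 105·(-0.12)] / 6125 = +0.001665
|∇h| = √(-0.002351² + 0.001665²) = 0.002881

0.00288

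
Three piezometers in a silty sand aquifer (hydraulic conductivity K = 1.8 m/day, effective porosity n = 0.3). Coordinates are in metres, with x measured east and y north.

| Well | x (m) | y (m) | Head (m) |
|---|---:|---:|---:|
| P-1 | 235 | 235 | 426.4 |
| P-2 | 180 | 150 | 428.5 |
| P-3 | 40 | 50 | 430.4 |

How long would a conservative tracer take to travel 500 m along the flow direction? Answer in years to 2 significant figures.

7.5 years

Taking P-1 as reference: P-2−P-1 = (-55, -85, +2.1); P-3−P-1 = (-195, -185, +4.0).
Determinant of the coordinate differences = (-55)·(-185) − (-195)·(-85) = -6400.
∂h/∂x = [(+2.1)·(-185) − (+4.0)·(-85)] / -6400 = +0.007578
∂h/∂y = [(-55)·(+4.0) − (-195)·(+2.1)] / -6400 = -0.02961
|∇h| = √(0.007578² + -0.02961²) = 0.03056
Seepage velocity v = K·i/n = 1.8 × 0.03056 / 0.3 = 0.1834 m/day.
t = 500 / 0.1834 = 2726 days = 7.46 years.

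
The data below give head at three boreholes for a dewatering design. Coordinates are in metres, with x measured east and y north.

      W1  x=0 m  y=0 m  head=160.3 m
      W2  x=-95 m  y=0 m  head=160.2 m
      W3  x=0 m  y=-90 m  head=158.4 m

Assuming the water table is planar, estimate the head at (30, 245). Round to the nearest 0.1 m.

165.5 m

∂h/∂x = (160.2 − 160.3) / (-95 − 0) = +0.001053
∂h/∂y = (158.4 − 160.3) / (-90 − 0) = +0.02111
h(30, 245) = 160.3 + (+0.001053)·(30) + (+0.02111)·(245) = 160.3 +0.032 +5.172 = 165.504 m.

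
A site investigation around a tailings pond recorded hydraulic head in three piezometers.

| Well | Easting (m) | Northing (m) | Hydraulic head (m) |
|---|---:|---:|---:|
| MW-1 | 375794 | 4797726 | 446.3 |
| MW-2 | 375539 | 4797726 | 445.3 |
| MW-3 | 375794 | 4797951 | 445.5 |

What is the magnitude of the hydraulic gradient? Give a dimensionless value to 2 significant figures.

∂h/∂x = (445.3 − 446.3) / (375539 − 375794) = +0.003922
∂h/∂y = (445.5 − 446.3) / (4797951 − 4797726) = -0.003556
|∇h| = √(0.003922² + -0.003556²) = 0.005294

0.0053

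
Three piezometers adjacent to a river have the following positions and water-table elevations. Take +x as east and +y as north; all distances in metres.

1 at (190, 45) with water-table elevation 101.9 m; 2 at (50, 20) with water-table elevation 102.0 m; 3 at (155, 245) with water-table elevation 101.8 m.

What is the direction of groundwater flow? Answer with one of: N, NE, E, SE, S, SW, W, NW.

NE

Taking 1 as reference: 2−1 = (-140, -25, +0.1); 3−1 = (-35, 200, -0.1).
Determinant of the coordinate differences = (-140)·200 − (-35)·(-25) = -28875.
∂h/∂x = [(+0.1)·200 − (-0.1)·(-25)] / -28875 = -0.0006061
∂h/∂y = [(-140)·(-0.1) − (-35)·(+0.1)] / -28875 = -0.0006061
Flow = −∇h = (+0.0006061 east, +0.0006061 north), which points northeast.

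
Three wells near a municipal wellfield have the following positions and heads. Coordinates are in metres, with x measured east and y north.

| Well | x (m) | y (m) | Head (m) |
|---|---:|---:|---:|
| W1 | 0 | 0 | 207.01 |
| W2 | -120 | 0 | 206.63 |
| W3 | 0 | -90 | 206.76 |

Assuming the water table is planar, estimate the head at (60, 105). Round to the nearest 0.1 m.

207.5 m

∂h/∂x = (206.63 − 207.01) / (-120 − 0) = +0.003167
∂h/∂y = (206.76 − 207.01) / (-90 − 0) = +0.002778
h(60, 105) = 207.01 + (+0.003167)·(60) + (+0.002778)·(105) = 207.01 +0.190 +0.292 = 207.492 m.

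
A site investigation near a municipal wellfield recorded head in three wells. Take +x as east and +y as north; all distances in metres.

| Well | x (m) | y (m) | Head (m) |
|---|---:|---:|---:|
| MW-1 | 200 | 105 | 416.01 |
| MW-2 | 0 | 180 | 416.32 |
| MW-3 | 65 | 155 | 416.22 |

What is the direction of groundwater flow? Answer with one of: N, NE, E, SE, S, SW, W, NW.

NE

Differences from MW-1: to MW-2 (Δx, Δy, Δh) = (-200, 75, +0.31); to MW-3 = (-135, 50, +0.21).
Solve a·Δx + b·Δy = Δh: det = (-200)·50 − (-135)·75 = 125.
∂h/∂x = [(+0.31)·50 − (+0.21)·75] / 125 = -0.002000
∂h/∂y = [(-200)·(+0.21) − (-135)·(+0.31)] / 125 = -0.001200
Flow = −∇h = (+0.002000 east, +0.001200 north), which points northeast.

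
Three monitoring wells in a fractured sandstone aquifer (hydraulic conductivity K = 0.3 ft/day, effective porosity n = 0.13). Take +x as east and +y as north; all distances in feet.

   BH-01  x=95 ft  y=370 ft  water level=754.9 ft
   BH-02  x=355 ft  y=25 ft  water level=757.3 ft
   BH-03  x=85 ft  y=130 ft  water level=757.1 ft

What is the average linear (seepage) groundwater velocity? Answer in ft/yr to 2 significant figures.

Differences from BH-01: to BH-02 (Δx, Δy, Δh) = (260, -345, +2.4); to BH-03 = (-10, -240, +2.2).
Determinant of the coordinate differences = 260·(-240) − (-10)·(-345) = -65850.
∂h/∂x = [(+2.4)·(-240) − (+2.2)·(-345)] / -65850 = -0.002779
∂h/∂y = [260·(+2.2) − (-10)·(+2.4)] / -65850 = -0.009051
|∇h| = √(-0.002779² + -0.009051²) = 0.009468
Seepage velocity v = K·i/n = 0.3 × 0.009468 / 0.13 = 0.02185 ft/day = 7.981 ft/yr.

8.0 ft/yr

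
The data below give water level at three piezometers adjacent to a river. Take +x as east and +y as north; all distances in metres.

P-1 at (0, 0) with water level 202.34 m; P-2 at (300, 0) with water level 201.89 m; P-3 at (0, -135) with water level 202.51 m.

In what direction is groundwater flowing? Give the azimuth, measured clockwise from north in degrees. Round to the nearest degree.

050°

∂h/∂x = (201.89 − 202.34) / (300 − 0) = -0.001500
∂h/∂y = (202.51 − 202.34) / (-135 − 0) = -0.001259
Flow direction (−∇h) has components (+0.001500 E, +0.001259 N).
Azimuth = atan2(E, N) = atan2(+0.001500, +0.001259) = 50.0° ≈ 050°.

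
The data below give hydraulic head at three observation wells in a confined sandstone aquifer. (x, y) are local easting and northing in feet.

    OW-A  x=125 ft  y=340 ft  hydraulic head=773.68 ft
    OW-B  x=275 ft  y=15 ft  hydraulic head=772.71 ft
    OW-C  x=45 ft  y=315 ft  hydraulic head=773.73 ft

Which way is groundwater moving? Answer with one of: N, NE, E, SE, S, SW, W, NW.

With h = a·x + b·y + c and OW-A as origin, the differences give:
  150·a + (-325)·b = -0.97
  (-80)·a + (-25)·b = +0.05
Eliminate b (×(-25) and ×(-325), subtract): -29750·a = 40.500 → a = ∂h/∂x = -0.001361
Back-substitute: b = ∂h/∂y = +0.002356.
Flow = −∇h = (+0.001361 east, -0.002356 north), which points southeast.

SE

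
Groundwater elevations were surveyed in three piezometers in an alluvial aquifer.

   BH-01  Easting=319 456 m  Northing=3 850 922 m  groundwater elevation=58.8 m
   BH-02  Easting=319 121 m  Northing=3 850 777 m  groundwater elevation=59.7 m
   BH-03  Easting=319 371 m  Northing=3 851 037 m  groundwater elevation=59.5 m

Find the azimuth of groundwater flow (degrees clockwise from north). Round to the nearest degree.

With h = a·x + b·y + c and BH-01 as origin, the differences give:
  (-335)·a + (-145)·b = +0.9
  (-85)·a + 115·b = +0.7
Eliminate b (×115 and ×(-145), subtract): -50850·a = 205.00 → a = ∂h/∂x = -0.004031
Back-substitute: b = ∂h/∂y = +0.003107.
Flow direction (−∇h) has components (+0.004031 E, -0.003107 N).
Azimuth = atan2(E, N) = atan2(+0.004031, -0.003107) = 127.6° ≈ 128°.

128°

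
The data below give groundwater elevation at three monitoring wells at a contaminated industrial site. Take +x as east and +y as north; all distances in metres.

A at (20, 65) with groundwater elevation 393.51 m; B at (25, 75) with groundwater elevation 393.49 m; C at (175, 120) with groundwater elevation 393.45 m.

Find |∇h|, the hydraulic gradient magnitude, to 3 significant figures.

0.00223

Differences from A: to B (Δx, Δy, Δh) = (5, 10, -0.02); to C = (155, 55, -0.06).
Determinant of the coordinate differences = 5·55 − 155·10 = -1275.
∂h/∂x = [(-0.02)·55 − (-0.06)·10] / -1275 = +0.0003922
∂h/∂y = [5·(-0.06) − 155·(-0.02)] / -1275 = -0.002196
|∇h| = √(0.0003922² + -0.002196²) = 0.002231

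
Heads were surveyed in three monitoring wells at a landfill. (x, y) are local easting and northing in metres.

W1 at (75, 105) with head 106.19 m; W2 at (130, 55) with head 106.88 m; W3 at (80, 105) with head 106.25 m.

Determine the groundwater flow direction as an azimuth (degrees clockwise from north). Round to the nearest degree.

273°

With h = a·x + b·y + c and W1 as origin, the differences give:
  55·a + (-50)·b = +0.69
  5·a + 0·b = +0.06
Eliminate b (×0 and ×(-50), subtract): 250·a = 3.000 → a = ∂h/∂x = +0.01200
Back-substitute: b = ∂h/∂y = -0.0006000.
Flow direction (−∇h) has components (-0.01200 E, +0.0006000 N).
Azimuth = atan2(E, N) = atan2(-0.01200, +0.0006000) = 272.9° ≈ 273°.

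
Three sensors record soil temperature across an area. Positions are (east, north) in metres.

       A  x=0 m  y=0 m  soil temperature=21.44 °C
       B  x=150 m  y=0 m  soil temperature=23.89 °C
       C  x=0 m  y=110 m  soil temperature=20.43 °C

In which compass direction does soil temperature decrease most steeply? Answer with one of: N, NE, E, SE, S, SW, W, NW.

NW

∂T/∂x = (23.89 − 21.44) / (150 − 0) = +0.01633
∂T/∂y = (20.43 − 21.44) / (110 − 0) = -0.009182
Steepest decrease is along −∇f = (-0.01633 E, +0.009182 N) → northwest.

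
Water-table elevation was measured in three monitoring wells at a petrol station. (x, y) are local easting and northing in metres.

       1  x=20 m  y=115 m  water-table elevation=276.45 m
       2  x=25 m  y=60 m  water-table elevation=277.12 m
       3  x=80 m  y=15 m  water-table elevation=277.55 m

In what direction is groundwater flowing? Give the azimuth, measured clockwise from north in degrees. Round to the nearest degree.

011°

Taking 1 as reference: 2−1 = (5, -55, +0.67); 3−1 = (60, -100, +1.10).
Solve a·Δx + b·Δy = Δh: det = 5·(-100) − 60·(-55) = 2800.
∂h/∂x = [(+0.67)·(-100) − (+1.10)·(-55)] / 2800 = -0.002321
∂h/∂y = [5·(+1.10) − 60·(+0.67)] / 2800 = -0.01239
Flow direction (−∇h) has components (+0.002321 E, +0.01239 N).
Azimuth = atan2(E, N) = atan2(+0.002321, +0.01239) = 10.6° ≈ 011°.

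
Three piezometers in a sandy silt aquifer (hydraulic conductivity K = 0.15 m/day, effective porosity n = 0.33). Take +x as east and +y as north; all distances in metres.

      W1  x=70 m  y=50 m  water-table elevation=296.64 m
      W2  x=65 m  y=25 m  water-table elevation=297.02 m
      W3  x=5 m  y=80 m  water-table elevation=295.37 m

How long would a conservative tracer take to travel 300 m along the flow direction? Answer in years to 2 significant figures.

86 years

With h = a·x + b·y + c and W1 as origin, the differences give:
  (-5)·a + (-25)·b = +0.38
  (-65)·a + 30·b = -1.27
Eliminate b (×30 and ×(-25), subtract): -1775·a = -20.350 → a = ∂h/∂x = +0.01146
Back-substitute: b = ∂h/∂y = -0.01749.
|∇h| = √(0.01146² + -0.01749²) = 0.02091
Seepage velocity v = K·i/n = 0.15 × 0.02091 / 0.33 = 0.009505 m/day.
t = 300 / 0.009505 = 3.156e+04 days = 86.4 years.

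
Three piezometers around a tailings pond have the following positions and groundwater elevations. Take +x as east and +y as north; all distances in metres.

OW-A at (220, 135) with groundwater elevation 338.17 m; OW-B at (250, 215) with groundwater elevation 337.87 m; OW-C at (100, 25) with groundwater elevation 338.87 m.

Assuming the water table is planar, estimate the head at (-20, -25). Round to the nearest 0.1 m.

339.4 m

Three-point gradient (reference OW-A): Δ to OW-B = (30, 80, -0.30), Δ to OW-C = (-120, -110, +0.70).
∂h/∂x = -0.003651, ∂h/∂y = -0.002381 (det = 6300).
h(-20, -25) = 338.17 + (-0.003651)·(-240) + (-0.002381)·(-160) = 338.17 +0.876 +0.381 = 339.427 m.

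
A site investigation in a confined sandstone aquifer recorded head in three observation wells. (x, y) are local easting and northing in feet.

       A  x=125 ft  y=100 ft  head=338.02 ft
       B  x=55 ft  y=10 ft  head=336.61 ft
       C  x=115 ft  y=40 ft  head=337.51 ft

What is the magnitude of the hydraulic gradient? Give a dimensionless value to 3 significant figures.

Three-point gradient (reference A): Δ to B = (-70, -90, -1.41), Δ to C = (-10, -60, -0.51).
∂h/∂x = +0.01173, ∂h/∂y = +0.006545 (det = 3300).
|∇h| = √(0.01173² + 0.006545²) = 0.01343

0.0134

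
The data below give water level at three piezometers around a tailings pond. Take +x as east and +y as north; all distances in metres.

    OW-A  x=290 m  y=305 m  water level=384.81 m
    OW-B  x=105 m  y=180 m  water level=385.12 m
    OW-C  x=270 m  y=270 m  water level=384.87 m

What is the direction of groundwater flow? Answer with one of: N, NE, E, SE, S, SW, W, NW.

Three-point gradient (reference OW-A): Δ to OW-B = (-185, -125, +0.31), Δ to OW-C = (-20, -35, +0.06).
∂h/∂x = -0.0008428, ∂h/∂y = -0.001233 (det = 3975).
Flow = −∇h = (+0.0008428 east, +0.001233 north), which points northeast.

NE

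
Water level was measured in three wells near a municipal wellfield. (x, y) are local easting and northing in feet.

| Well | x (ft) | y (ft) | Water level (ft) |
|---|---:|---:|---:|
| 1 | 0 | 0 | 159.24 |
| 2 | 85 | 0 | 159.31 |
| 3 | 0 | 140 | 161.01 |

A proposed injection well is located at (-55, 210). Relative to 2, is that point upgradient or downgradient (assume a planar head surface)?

upgradient

∂h/∂x = (159.31 − 159.24) / (85 − 0) = +0.0008235
∂h/∂y = (161.01 − 159.24) / (140 − 0) = +0.01264
Head at (-55, 210) = 159.24 + (+0.0008235)·(-55) + (+0.01264)·(210) = 161.85 ft.
That is higher than the 159.31 ft at 2, so the point is upgradient.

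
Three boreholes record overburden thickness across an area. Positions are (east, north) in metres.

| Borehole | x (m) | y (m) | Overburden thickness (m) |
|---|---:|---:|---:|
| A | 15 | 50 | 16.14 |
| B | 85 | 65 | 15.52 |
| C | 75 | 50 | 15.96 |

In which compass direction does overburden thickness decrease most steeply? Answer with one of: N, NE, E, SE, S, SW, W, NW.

N

Differences from A: to B (Δx, Δy, Δh) = (70, 15, -0.62); to C = (60, 0, -0.18).
Solve a·Δx + b·Δy = Δd: det = 70·0 − 60·15 = -900.
∂d/∂x = [(-0.62)·0 − (-0.18)·15] / -900 = -0.003000
∂d/∂y = [70·(-0.18) − 60·(-0.62)] / -900 = -0.02733
Steepest decrease is along −∇f = (+0.003000 E, +0.02733 N) → north.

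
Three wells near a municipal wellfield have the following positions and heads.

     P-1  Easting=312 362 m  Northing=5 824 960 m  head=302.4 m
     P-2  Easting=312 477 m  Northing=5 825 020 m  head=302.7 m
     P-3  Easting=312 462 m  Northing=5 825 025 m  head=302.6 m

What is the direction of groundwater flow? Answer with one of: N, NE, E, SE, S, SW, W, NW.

Taking P-1 as reference: P-2−P-1 = (115, 60, +0.3); P-3−P-1 = (100, 65, +0.2).
Solve a·Δx + b·Δy = Δh: det = 115·65 − 100·60 = 1475.
∂h/∂x = [(+0.3)·65 − (+0.2)·60] / 1475 = +0.005085
∂h/∂y = [115·(+0.2) − 100·(+0.3)] / 1475 = -0.004746
Flow = −∇h = (-0.005085 east, +0.004746 north), which points northwest.

NW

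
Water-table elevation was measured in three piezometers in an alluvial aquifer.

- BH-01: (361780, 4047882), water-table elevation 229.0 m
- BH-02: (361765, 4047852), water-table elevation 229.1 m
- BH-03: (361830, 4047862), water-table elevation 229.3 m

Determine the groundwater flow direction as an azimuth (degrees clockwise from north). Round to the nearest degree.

324°

With h = a·x + b·y + c and BH-01 as origin, the differences give:
  (-15)·a + (-30)·b = +0.1
  50·a + (-20)·b = +0.3
Eliminate b (×(-20) and ×(-30), subtract): 1800·a = 7.00 → a = ∂h/∂x = +0.003889
Back-substitute: b = ∂h/∂y = -0.005278.
Flow direction (−∇h) has components (-0.003889 E, +0.005278 N).
Azimuth = atan2(E, N) = atan2(-0.003889, +0.005278) = 323.6° ≈ 324°.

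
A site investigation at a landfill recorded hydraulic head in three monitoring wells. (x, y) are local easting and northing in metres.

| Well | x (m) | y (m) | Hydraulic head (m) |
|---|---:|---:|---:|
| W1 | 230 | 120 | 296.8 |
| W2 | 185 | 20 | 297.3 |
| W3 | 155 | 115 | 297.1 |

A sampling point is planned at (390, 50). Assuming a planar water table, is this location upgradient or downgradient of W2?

With h = a·x + b·y + c and W1 as origin, the differences give:
  (-45)·a + (-100)·b = +0.5
  (-75)·a + (-5)·b = +0.3
Eliminate b (×(-5) and ×(-100), subtract): -7275·a = 27.50 → a = ∂h/∂x = -0.003780
Back-substitute: b = ∂h/∂y = -0.003299.
Head at (390, 50) = 296.8 + (-0.003780)·(160) + (-0.003299)·(-70) = 296.43 m.
That is lower than the 297.3 m at W2, so the point is downgradient.

downgradient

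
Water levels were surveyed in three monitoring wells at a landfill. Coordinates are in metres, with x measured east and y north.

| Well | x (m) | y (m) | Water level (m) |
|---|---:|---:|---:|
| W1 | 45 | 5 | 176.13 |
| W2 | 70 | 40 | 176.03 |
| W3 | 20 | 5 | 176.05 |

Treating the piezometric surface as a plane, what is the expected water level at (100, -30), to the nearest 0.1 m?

176.5 m

Differences from W1: to W2 (Δx, Δy, Δh) = (25, 35, -0.10); to W3 = (-25, 0, -0.08).
Solve a·Δx + b·Δy = Δh: det = 25·0 − (-25)·35 = 875.
∂h/∂x = [(-0.10)·0 − (-0.08)·35] / 875 = +0.003200
∂h/∂y = [25·(-0.08) − (-25)·(-0.10)] / 875 = -0.005143
h(100, -30) = 176.13 + (+0.003200)·(55) + (-0.005143)·(-35) = 176.13 +0.176 +0.180 = 176.486 m.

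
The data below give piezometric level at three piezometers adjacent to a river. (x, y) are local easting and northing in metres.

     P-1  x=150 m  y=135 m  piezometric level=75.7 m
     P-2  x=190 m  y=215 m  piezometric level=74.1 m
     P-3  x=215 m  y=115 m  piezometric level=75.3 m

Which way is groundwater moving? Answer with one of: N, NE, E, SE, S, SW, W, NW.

Three-point gradient (reference P-1): Δ to P-2 = (40, 80, -1.6), Δ to P-3 = (65, -20, -0.4).
∂h/∂x = -0.01067, ∂h/∂y = -0.01467 (det = -6000).
Flow = −∇h = (+0.01067 east, +0.01467 north), which points northeast.

NE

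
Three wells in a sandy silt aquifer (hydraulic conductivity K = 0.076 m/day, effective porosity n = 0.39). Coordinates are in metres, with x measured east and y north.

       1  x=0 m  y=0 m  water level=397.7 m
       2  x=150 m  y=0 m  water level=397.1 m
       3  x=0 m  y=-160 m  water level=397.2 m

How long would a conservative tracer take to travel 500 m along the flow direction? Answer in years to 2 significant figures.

1400 years

∂h/∂x = (397.1 − 397.7) / (150 − 0) = -0.004000
∂h/∂y = (397.2 − 397.7) / (-160 − 0) = +0.003125
|∇h| = √(-0.004000² + 0.003125²) = 0.005076
Seepage velocity v = K·i/n = 0.076 × 0.005076 / 0.39 = 0.0009892 m/day.
t = 500 / 0.0009892 = 5.055e+05 days = 1.38e+03 years.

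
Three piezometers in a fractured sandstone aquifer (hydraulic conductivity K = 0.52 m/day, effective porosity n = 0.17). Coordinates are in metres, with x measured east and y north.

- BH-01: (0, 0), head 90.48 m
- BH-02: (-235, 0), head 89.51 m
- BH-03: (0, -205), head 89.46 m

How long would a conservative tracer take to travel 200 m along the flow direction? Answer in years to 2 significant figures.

28 years

∂h/∂x = (89.51 − 90.48) / (-235 − 0) = +0.004128
∂h/∂y = (89.46 − 90.48) / (-205 − 0) = +0.004976
|∇h| = √(0.004128² + 0.004976²) = 0.006465
Seepage velocity v = K·i/n = 0.52 × 0.006465 / 0.17 = 0.01978 m/day.
t = 200 / 0.01978 = 1.011e+04 days = 27.7 years.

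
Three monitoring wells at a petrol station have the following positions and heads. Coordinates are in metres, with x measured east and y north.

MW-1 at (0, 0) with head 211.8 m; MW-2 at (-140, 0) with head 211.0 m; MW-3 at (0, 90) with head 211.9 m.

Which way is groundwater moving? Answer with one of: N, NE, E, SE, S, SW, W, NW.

∂h/∂x = (211.0 − 211.8) / (-140 − 0) = +0.005714
∂h/∂y = (211.9 − 211.8) / (90 − 0) = +0.001111
Flow = −∇h = (-0.005714 east, -0.001111 north), which points west.

W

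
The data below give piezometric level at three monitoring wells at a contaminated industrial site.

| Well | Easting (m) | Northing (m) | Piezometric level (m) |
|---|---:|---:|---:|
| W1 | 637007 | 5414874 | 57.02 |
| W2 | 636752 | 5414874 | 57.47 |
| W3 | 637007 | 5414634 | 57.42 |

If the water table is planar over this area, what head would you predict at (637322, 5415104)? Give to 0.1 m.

56.1 m

∂h/∂x = (57.47 − 57.02) / (636752 − 637007) = -0.001765
∂h/∂y = (57.42 − 57.02) / (5414634 − 5414874) = -0.001667
h(637322, 5415104) = 57.02 + (-0.001765)·(315) + (-0.001667)·(230) = 57.02 -0.556 -0.383 = 56.081 m.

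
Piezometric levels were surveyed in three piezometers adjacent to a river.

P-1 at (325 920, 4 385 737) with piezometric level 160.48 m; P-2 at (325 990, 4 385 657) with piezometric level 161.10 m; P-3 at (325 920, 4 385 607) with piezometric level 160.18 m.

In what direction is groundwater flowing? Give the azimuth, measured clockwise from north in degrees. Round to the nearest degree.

259°

Taking P-1 as reference: P-2−P-1 = (70, -80, +0.62); P-3−P-1 = (0, -130, -0.30).
Determinant of the coordinate differences = 70·(-130) − 0·(-80) = -9100.
∂h/∂x = [(+0.62)·(-130) − (-0.30)·(-80)] / -9100 = +0.01149
∂h/∂y = [70·(-0.30) − 0·(+0.62)] / -9100 = +0.002308
Flow direction (−∇h) has components (-0.01149 E, -0.002308 N).
Azimuth = atan2(E, N) = atan2(-0.01149, -0.002308) = 258.6° ≈ 259°.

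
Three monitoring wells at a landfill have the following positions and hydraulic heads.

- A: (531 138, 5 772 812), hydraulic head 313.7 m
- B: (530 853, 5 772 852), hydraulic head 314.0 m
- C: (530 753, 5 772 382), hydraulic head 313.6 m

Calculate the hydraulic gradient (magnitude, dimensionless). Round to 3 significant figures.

0.00138

Taking A as reference: B−A = (-285, 40, +0.3); C−A = (-385, -430, -0.1).
Determinant of the coordinate differences = (-285)·(-430) − (-385)·40 = 137950.
∂h/∂x = [(+0.3)·(-430) − (-0.1)·40] / 137950 = -0.0009061
∂h/∂y = [(-285)·(-0.1) − (-385)·(+0.3)] / 137950 = +0.001044
|∇h| = √(-0.0009061² + 0.001044²) = 0.001382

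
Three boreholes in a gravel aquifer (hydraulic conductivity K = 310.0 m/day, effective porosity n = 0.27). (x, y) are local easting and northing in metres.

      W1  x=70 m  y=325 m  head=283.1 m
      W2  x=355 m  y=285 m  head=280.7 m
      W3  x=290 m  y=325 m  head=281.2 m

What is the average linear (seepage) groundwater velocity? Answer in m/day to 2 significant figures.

Taking W1 as reference: W2−W1 = (285, -40, -2.4); W3−W1 = (220, 0, -1.9).
Determinant of the coordinate differences = 285·0 − 220·(-40) = 8800.
∂h/∂x = [(-2.4)·0 − (-1.9)·(-40)] / 8800 = -0.008636
∂h/∂y = [285·(-1.9) − 220·(-2.4)] / 8800 = -0.001534
|∇h| = √(-0.008636² + -0.001534²) = 0.008771
Seepage velocity v = K·i/n = 310.0 × 0.008771 / 0.27 = 10.07 m/day.

10 m/day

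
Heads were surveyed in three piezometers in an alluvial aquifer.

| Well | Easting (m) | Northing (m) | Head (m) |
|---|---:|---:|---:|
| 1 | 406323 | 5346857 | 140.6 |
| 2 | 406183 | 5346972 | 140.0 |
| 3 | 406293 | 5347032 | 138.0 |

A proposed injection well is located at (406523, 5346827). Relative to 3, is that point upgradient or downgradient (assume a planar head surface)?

upgradient

Taking 1 as reference: 2−1 = (-140, 115, -0.6); 3−1 = (-30, 175, -2.6).
Determinant of the coordinate differences = (-140)·175 − (-30)·115 = -21050.
∂h/∂x = [(-0.6)·175 − (-2.6)·115] / -21050 = -0.009216
∂h/∂y = [(-140)·(-2.6) − (-30)·(-0.6)] / -21050 = -0.01644
Head at (406523, 5346827) = 140.6 + (-0.009216)·(200) + (-0.01644)·(-30) = 139.25 m.
That is higher than the 138.0 m at 3, so the point is upgradient.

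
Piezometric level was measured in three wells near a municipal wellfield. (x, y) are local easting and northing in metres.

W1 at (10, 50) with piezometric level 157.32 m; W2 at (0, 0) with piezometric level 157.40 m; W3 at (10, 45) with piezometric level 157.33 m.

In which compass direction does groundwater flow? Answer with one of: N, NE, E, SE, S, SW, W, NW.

Three-point gradient (reference W1): Δ to W2 = (-10, -50, +0.08), Δ to W3 = (0, -5, +0.01).
∂h/∂x = +0.002000, ∂h/∂y = -0.002000 (det = 50).
Flow = −∇h = (-0.002000 east, +0.002000 north), which points northwest.

NW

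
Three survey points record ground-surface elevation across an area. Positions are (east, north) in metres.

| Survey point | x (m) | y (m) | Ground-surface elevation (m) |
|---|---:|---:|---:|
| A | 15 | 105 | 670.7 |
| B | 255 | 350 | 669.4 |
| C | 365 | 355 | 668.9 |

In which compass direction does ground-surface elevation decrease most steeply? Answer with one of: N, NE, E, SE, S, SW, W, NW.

E

Differences from A: to B (Δx, Δy, Δh) = (240, 245, -1.3); to C = (350, 250, -1.8).
Solve a·Δx + b·Δy = Δz: det = 240·250 − 350·245 = -25750.
∂z/∂x = [(-1.3)·250 − (-1.8)·245] / -25750 = -0.004505
∂z/∂y = [240·(-1.8) − 350·(-1.3)] / -25750 = -0.0008932
Steepest decrease is along −∇f = (+0.004505 E, +0.0008932 N) → east.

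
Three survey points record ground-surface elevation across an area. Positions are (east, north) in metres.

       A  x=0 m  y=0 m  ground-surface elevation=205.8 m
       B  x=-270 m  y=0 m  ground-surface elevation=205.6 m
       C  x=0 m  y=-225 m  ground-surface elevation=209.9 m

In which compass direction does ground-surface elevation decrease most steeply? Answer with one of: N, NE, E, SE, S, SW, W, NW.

N

∂z/∂x = (205.6 − 205.8) / (-270 − 0) = +0.0007407
∂z/∂y = (209.9 − 205.8) / (-225 − 0) = -0.01822
Steepest decrease is along −∇f = (-0.0007407 E, +0.01822 N) → north.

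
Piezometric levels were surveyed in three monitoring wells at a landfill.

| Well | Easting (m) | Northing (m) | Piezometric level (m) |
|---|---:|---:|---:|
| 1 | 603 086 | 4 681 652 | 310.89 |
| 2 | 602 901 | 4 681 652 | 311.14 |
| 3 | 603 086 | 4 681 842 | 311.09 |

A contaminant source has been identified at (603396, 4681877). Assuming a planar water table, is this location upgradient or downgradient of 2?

downgradient

∂h/∂x = (311.14 − 310.89) / (602901 − 603086) = -0.001351
∂h/∂y = (311.09 − 310.89) / (4681842 − 4681652) = +0.001053
Head at (603396, 4681877) = 310.89 + (-0.001351)·(310) + (+0.001053)·(225) = 310.71 m.
That is lower than the 311.14 m at 2, so the point is downgradient.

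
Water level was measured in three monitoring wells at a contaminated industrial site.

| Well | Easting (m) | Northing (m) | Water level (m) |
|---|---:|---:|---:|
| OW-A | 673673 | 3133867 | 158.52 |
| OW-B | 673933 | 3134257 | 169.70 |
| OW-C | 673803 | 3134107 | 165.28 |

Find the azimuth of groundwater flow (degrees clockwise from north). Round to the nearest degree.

With h = a·x + b·y + c and OW-A as origin, the differences give:
  260·a + 390·b = +11.18
  130·a + 240·b = +6.76
Eliminate b (×240 and ×390, subtract): 11700·a = 46.800 → a = ∂h/∂x = +0.004000
Back-substitute: b = ∂h/∂y = +0.02600.
Flow direction (−∇h) has components (-0.004000 E, -0.02600 N).
Azimuth = atan2(E, N) = atan2(-0.004000, -0.02600) = 188.7° ≈ 189°.

189°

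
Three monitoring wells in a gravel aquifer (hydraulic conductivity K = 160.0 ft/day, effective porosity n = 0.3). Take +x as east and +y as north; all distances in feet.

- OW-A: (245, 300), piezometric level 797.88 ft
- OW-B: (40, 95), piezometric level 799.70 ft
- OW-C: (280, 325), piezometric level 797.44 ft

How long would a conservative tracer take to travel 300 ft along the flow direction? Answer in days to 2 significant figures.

With h = a·x + b·y + c and OW-A as origin, the differences give:
  (-205)·a + (-205)·b = +1.82
  35·a + 25·b = -0.44
Eliminate b (×25 and ×(-205), subtract): 2050·a = -44.700 → a = ∂h/∂x = -0.02180
Back-substitute: b = ∂h/∂y = +0.01293.
|∇h| = √(-0.02180² + 0.01293²) = 0.02535
Seepage velocity v = K·i/n = 160.0 × 0.02535 / 0.3 = 13.52 ft/day.
t = 300 / 13.52 = 22.19 days.

22 days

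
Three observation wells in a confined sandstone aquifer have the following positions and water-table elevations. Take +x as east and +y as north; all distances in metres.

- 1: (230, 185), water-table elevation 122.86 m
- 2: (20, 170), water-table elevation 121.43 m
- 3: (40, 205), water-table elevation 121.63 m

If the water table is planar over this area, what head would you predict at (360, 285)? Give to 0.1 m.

Three-point gradient (reference 1): Δ to 2 = (-210, -15, -1.43), Δ to 3 = (-190, 20, -1.23).
∂h/∂x = +0.006674, ∂h/∂y = +0.001901 (det = -7050).
h(360, 285) = 122.86 + (+0.006674)·(130) + (+0.001901)·(100) = 122.86 +0.868 +0.190 = 123.918 m.

123.9 m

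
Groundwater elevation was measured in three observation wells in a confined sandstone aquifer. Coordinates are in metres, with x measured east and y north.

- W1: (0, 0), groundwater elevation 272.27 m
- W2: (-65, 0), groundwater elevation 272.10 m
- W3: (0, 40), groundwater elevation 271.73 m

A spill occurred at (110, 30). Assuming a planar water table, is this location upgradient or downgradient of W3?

∂h/∂x = (272.10 − 272.27) / (-65 − 0) = +0.002615
∂h/∂y = (271.73 − 272.27) / (40 − 0) = -0.01350
Head at (110, 30) = 272.27 + (+0.002615)·(110) + (-0.01350)·(30) = 272.15 m.
That is higher than the 271.73 m at W3, so the point is upgradient.

upgradient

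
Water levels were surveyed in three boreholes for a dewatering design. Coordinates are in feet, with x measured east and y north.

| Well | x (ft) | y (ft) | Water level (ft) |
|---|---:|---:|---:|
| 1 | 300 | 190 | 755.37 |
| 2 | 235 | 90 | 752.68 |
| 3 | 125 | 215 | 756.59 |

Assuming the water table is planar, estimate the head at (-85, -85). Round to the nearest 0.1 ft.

748.6 ft

Taking 1 as reference: 2−1 = (-65, -100, -2.69); 3−1 = (-175, 25, +1.22).
Determinant of the coordinate differences = (-65)·25 − (-175)·(-100) = -19125.
∂h/∂x = [(-2.69)·25 − (+1.22)·(-100)] / -19125 = -0.002863
∂h/∂y = [(-65)·(+1.22) − (-175)·(-2.69)] / -19125 = +0.02876
h(-85, -85) = 755.37 + (-0.002863)·(-385) + (+0.02876)·(-275) = 755.37 +1.102 -7.909 = 748.563 ft.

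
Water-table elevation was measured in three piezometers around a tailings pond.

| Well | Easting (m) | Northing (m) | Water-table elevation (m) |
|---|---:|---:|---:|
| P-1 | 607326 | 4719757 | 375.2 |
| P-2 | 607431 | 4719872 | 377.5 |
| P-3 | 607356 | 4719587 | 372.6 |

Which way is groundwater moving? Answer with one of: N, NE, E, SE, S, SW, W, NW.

S

Differences from P-1: to P-2 (Δx, Δy, Δh) = (105, 115, +2.3); to P-3 = (30, -170, -2.6).
Determinant of the coordinate differences = 105·(-170) − 30·115 = -21300.
∂h/∂x = [(+2.3)·(-170) − (-2.6)·115] / -21300 = +0.004319
∂h/∂y = [105·(-2.6) − 30·(+2.3)] / -21300 = +0.01606
Flow = −∇h = (-0.004319 east, -0.01606 north), which points south.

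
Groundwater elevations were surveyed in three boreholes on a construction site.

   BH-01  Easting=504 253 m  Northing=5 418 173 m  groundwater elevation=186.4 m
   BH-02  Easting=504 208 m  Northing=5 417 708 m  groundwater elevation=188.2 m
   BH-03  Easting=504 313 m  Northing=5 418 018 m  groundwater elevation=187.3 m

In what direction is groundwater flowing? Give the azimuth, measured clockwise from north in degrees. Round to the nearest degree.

With h = a·x + b·y + c and BH-01 as origin, the differences give:
  (-45)·a + (-465)·b = +1.8
  60·a + (-155)·b = +0.9
Eliminate b (×(-155) and ×(-465), subtract): 34875·a = 139.50 → a = ∂h/∂x = +0.004000
Back-substitute: b = ∂h/∂y = -0.004258.
Flow direction (−∇h) has components (-0.004000 E, +0.004258 N).
Azimuth = atan2(E, N) = atan2(-0.004000, +0.004258) = 316.8° ≈ 317°.

317°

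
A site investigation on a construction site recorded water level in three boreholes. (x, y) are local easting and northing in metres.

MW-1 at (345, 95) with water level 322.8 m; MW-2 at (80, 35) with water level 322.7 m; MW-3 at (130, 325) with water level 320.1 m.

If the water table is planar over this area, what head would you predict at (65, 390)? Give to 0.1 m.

319.3 m

Differences from MW-1: to MW-2 (Δx, Δy, Δh) = (-265, -60, -0.1); to MW-3 = (-215, 230, -2.7).
Solve a·Δx + b·Δy = Δh: det = (-265)·230 − (-215)·(-60) = -73850.
∂h/∂x = [(-0.1)·230 − (-2.7)·(-60)] / -73850 = +0.002505
∂h/∂y = [(-265)·(-2.7) − (-215)·(-0.1)] / -73850 = -0.009397
h(65, 390) = 322.8 + (+0.002505)·(-280) + (-0.009397)·(295) = 322.8 -0.701 -2.772 = 319.326 m.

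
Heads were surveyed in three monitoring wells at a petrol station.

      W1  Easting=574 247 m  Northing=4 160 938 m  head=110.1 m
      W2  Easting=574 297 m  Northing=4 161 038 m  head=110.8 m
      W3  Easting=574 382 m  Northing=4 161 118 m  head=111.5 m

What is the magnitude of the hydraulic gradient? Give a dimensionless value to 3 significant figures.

0.00627

Three-point gradient (reference W1): Δ to W2 = (50, 100, +0.7), Δ to W3 = (135, 180, +1.4).
∂h/∂x = +0.003111, ∂h/∂y = +0.005444 (det = -4500).
|∇h| = √(0.003111² + 0.005444²) = 0.00627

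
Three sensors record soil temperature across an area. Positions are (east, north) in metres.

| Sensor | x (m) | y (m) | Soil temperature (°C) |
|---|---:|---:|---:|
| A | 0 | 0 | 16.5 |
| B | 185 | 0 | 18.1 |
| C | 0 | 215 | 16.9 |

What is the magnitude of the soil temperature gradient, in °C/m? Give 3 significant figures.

0.00885 °C/m

∂T/∂x = (18.1 − 16.5) / (185 − 0) = +0.008649
∂T/∂y = (16.9 − 16.5) / (215 − 0) = +0.001860
|∇f| = √(0.008649² + 0.001860²) = 0.008847 °C/m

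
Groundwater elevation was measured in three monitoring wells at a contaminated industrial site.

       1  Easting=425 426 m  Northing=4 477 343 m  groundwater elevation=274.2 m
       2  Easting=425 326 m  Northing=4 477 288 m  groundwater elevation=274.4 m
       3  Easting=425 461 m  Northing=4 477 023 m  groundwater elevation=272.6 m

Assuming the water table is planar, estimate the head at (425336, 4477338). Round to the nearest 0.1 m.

274.6 m

With h = a·x + b·y + c and 1 as origin, the differences give:
  (-100)·a + (-55)·b = +0.2
  35·a + (-320)·b = -1.6
Eliminate b (×(-320) and ×(-55), subtract): 33925·a = -152.00 → a = ∂h/∂x = -0.004480
Back-substitute: b = ∂h/∂y = +0.004510.
h(425336, 4477338) = 274.2 + (-0.004480)·(-90) + (+0.004510)·(-5) = 274.2 +0.403 -0.023 = 274.581 m.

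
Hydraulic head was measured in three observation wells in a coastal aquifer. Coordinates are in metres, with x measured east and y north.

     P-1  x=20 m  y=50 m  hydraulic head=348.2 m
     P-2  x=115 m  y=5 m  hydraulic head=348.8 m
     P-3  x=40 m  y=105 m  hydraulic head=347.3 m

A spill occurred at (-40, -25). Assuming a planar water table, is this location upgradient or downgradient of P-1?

upgradient

Three-point gradient (reference P-1): Δ to P-2 = (95, -45, +0.6), Δ to P-3 = (20, 55, -0.9).
∂h/∂x = -0.001224, ∂h/∂y = -0.01592 (det = 6125).
Head at (-40, -25) = 348.2 + (-0.001224)·(-60) + (-0.01592)·(-75) = 349.47 m.
That is higher than the 348.2 m at P-1, so the point is upgradient.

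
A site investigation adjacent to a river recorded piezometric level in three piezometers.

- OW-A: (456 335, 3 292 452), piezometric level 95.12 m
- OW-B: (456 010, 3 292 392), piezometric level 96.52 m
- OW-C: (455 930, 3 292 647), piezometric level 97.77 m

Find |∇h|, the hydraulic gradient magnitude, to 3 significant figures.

0.00596

Differences from OW-A: to OW-B (Δx, Δy, Δh) = (-325, -60, +1.40); to OW-C = (-405, 195, +2.65).
Solve a·Δx + b·Δy = Δh: det = (-325)·195 − (-405)·(-60) = -87675.
∂h/∂x = [(+1.40)·195 − (+2.65)·(-60)] / -87675 = -0.004927
∂h/∂y = [(-325)·(+2.65) − (-405)·(+1.40)] / -87675 = +0.003356
|∇h| = √(-0.004927² + 0.003356²) = 0.005961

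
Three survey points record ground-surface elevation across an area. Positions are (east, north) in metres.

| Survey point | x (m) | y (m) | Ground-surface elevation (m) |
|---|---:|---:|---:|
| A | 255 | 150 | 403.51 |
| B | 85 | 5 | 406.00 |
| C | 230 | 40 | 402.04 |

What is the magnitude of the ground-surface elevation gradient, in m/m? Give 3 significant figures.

0.0384 m/m

Three-point gradient (reference A): Δ to B = (-170, -145, +2.49), Δ to C = (-25, -110, -1.47).
∂z/∂x = -0.03231, ∂z/∂y = +0.02071 (det = 15075).
|∇f| = √(-0.03231² + 0.02071²) = 0.03838 m/m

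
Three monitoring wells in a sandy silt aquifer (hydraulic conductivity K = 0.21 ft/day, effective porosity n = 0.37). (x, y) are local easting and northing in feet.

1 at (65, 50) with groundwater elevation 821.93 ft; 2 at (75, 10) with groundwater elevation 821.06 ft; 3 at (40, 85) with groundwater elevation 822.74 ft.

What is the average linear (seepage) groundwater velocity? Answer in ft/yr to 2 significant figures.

4.4 ft/yr

Taking 1 as reference: 2−1 = (10, -40, -0.87); 3−1 = (-25, 35, +0.81).
Determinant of the coordinate differences = 10·35 − (-25)·(-40) = -650.
∂h/∂x = [(-0.87)·35 − (+0.81)·(-40)] / -650 = -0.003000
∂h/∂y = [10·(+0.81) − (-25)·(-0.87)] / -650 = +0.02100
|∇h| = √(-0.003000² + 0.02100²) = 0.02121
Seepage velocity v = K·i/n = 0.21 × 0.02121 / 0.37 = 0.01204 ft/day = 4.398 ft/yr.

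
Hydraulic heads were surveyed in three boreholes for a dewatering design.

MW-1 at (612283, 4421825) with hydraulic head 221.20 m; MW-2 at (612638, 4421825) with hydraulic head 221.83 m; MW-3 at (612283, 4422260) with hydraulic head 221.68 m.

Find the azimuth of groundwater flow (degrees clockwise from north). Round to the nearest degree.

∂h/∂x = (221.83 − 221.20) / (612638 − 612283) = +0.001775
∂h/∂y = (221.68 − 221.20) / (4422260 − 4421825) = +0.001103
Flow direction (−∇h) has components (-0.001775 E, -0.001103 N).
Azimuth = atan2(E, N) = atan2(-0.001775, -0.001103) = 238.1° ≈ 238°.

238°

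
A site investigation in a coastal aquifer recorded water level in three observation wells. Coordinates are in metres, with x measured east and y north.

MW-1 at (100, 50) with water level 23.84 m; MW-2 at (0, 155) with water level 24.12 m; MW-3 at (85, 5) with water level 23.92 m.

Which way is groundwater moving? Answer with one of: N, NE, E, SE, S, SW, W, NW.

With h = a·x + b·y + c and MW-1 as origin, the differences give:
  (-100)·a + 105·b = +0.28
  (-15)·a + (-45)·b = +0.08
Eliminate b (×(-45) and ×105, subtract): 6075·a = -21.000 → a = ∂h/∂x = -0.003457
Back-substitute: b = ∂h/∂y = -0.0006255.
Flow = −∇h = (+0.003457 east, +0.0006255 north), which points east.

E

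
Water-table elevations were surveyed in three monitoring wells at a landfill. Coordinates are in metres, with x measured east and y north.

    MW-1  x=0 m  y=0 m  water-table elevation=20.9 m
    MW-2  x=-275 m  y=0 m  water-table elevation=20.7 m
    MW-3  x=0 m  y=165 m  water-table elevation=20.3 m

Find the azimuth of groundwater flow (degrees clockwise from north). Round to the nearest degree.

∂h/∂x = (20.7 − 20.9) / (-275 − 0) = +0.0007273
∂h/∂y = (20.3 − 20.9) / (165 − 0) = -0.003636
Flow direction (−∇h) has components (-0.0007273 E, +0.003636 N).
Azimuth = atan2(E, N) = atan2(-0.0007273, +0.003636) = 348.7° ≈ 349°.

349°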